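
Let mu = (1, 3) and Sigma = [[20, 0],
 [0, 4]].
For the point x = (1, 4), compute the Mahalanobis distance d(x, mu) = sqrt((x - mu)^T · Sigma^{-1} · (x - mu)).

Step 1 — centre the observation: (x - mu) = (0, 1).

Step 2 — invert Sigma. det(Sigma) = 20·4 - (0)² = 80.
  Sigma^{-1} = (1/det) · [[d, -b], [-b, a]] = [[0.05, 0],
 [0, 0.25]].

Step 3 — form the quadratic (x - mu)^T · Sigma^{-1} · (x - mu):
  Sigma^{-1} · (x - mu) = (0, 0.25).
  (x - mu)^T · [Sigma^{-1} · (x - mu)] = (0)·(0) + (1)·(0.25) = 0.25.

Step 4 — take square root: d = √(0.25) ≈ 0.5.

d(x, mu) = √(0.25) ≈ 0.5


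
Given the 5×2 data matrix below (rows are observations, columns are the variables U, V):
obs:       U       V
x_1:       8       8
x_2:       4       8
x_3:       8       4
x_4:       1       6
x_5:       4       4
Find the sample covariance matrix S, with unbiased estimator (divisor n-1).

Step 1 — column means:
  mean(U) = (8 + 4 + 8 + 1 + 4) / 5 = 25/5 = 5
  mean(V) = (8 + 8 + 4 + 6 + 4) / 5 = 30/5 = 6

Step 2 — sample covariance S[i,j] = (1/(n-1)) · Σ_k (x_{k,i} - mean_i) · (x_{k,j} - mean_j), with n-1 = 4.
  S[U,U] = ((3)·(3) + (-1)·(-1) + (3)·(3) + (-4)·(-4) + (-1)·(-1)) / 4 = 36/4 = 9
  S[U,V] = ((3)·(2) + (-1)·(2) + (3)·(-2) + (-4)·(0) + (-1)·(-2)) / 4 = 0/4 = 0
  S[V,V] = ((2)·(2) + (2)·(2) + (-2)·(-2) + (0)·(0) + (-2)·(-2)) / 4 = 16/4 = 4

S is symmetric (S[j,i] = S[i,j]). Assembling:

S = [[9, 0],
 [0, 4]]


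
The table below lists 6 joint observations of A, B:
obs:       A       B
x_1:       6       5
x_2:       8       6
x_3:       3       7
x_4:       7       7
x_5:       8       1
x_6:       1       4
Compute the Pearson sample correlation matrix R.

Step 1 — column means:
  mean(A) = (6 + 8 + 3 + 7 + 8 + 1) / 6 = 33/6 = 5.5
  mean(B) = (5 + 6 + 7 + 7 + 1 + 4) / 6 = 30/6 = 5

Step 2 — sample variances and covariances s[i,j] = (1/(n-1)) · Σ_k (x_{k,i} - mean_i) · (x_{k,j} - mean_j), with n-1 = 5:
  s[A,A] = ((0.5)·(0.5) + (2.5)·(2.5) + (-2.5)·(-2.5) + (1.5)·(1.5) + (2.5)·(2.5) + (-4.5)·(-4.5)) / 5 = 41.5/5 = 8.3
  s[A,B] = ((0.5)·(0) + (2.5)·(1) + (-2.5)·(2) + (1.5)·(2) + (2.5)·(-4) + (-4.5)·(-1)) / 5 = -5/5 = -1
  s[B,B] = ((0)·(0) + (1)·(1) + (2)·(2) + (2)·(2) + (-4)·(-4) + (-1)·(-1)) / 5 = 26/5 = 5.2
  Sample standard deviations s_i = √(s[i,i]):
  s(A) = √(8.3) = 2.881
  s(B) = √(5.2) = 2.2804

Step 3 — r_{ij} = s_{ij} / (s_i · s_j):
  r[A,A] = 1 (diagonal).
  r[A,B] = -1 / (2.881 · 2.2804) = -1 / 6.5696 = -0.1522
  r[B,B] = 1 (diagonal).

R is symmetric with unit diagonal. Assembling:

R = [[1, -0.1522],
 [-0.1522, 1]]


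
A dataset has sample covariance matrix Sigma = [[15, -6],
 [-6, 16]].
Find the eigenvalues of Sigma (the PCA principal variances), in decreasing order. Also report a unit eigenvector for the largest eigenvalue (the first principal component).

Step 1 — characteristic polynomial of 2×2 Sigma:
  det(Sigma - λI) = λ² - trace · λ + det = 0.
  trace = 15 + 16 = 31, det = 15·16 - (-6)² = 204.
Step 2 — discriminant:
  Δ = trace² - 4·det = 961 - 816 = 145.
Step 3 — eigenvalues:
  λ = (trace ± √Δ)/2 = (31 ± 12.0416)/2,
  λ_1 = 21.5208,  λ_2 = 9.4792.

Step 4 — unit eigenvector for λ_1: solve (Sigma - λ_1 I)v = 0. First row:
  (15 - 21.5208)·v_x + (-6)·v_y = 0, i.e. (-6.5208)·v_x + (-6)·v_y = 0,
  so v ∝ (b, λ_1 - a) = (-6, 6.5208); multiply by -1 so the first entry is positive: u = (6, -6.5208).
  ||u|| = √((6)² + (-6.5208)²) = √(78.5208) ≈ 8.8612,
  v_1 = u/||u|| ≈ (0.6771, -0.7359) (||v_1|| = 1).

λ_1 = 21.5208,  λ_2 = 9.4792;  v_1 ≈ (0.6771, -0.7359)


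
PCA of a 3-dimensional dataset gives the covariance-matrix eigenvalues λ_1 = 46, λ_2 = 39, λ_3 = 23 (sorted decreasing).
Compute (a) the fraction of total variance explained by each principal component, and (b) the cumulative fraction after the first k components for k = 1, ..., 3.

Step 1 — total variance = trace(Sigma) = Σ λ_i = 46 + 39 + 23 = 108.

Step 2 — fraction explained by component i = λ_i / Σ λ:
  PC1: 46/108 = 0.4259
  PC2: 39/108 = 0.3611
  PC3: 23/108 = 0.213

Step 3 — cumulative fraction after k components = (λ_1 + ... + λ_k) / Σ λ:
  k = 1: 46/108 = 0.4259
  k = 2: (46 + 39)/108 = 85/108 = 0.787
  k = 3: (46 + 39 + 23)/108 = 108/108 = 1

Summary (fraction, with percent):

explained: PC1 0.4259 (42.59%), PC2 0.3611 (36.11%), PC3 0.213 (21.3%);  cumulative: 0.4259, 0.787, 1


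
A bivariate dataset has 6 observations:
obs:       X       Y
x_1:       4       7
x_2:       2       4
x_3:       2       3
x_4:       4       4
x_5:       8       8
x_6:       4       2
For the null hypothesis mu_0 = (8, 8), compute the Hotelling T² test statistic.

Step 1 — sample mean vector:
  mean(X) = (4 + 2 + 2 + 4 + 8 + 4) / 6 = 24/6 = 4
  mean(Y) = (7 + 4 + 3 + 4 + 8 + 2) / 6 = 28/6 = 4.6667
  x̄ = (4, 4.6667),  deviation x̄ - mu_0 = (4, 4.6667) - (8, 8) = (-4, -3.3333).

Step 2 — sample covariance matrix, S[i,j] = (1/(n-1)) · Σ_k (x_{k,i} - mean_i) · (x_{k,j} - mean_j), divisor n-1 = 5:
  S[X,X] = ((0)·(0) + (-2)·(-2) + (-2)·(-2) + (0)·(0) + (4)·(4) + (0)·(0)) / 5 = 24/5 = 4.8
  S[X,Y] = ((0)·(2.3333) + (-2)·(-0.6667) + (-2)·(-1.6667) + (0)·(-0.6667) + (4)·(3.3333) + (0)·(-2.6667)) / 5 = 18/5 = 3.6
  S[Y,Y] = ((2.3333)·(2.3333) + (-0.6667)·(-0.6667) + (-1.6667)·(-1.6667) + (-0.6667)·(-0.6667) + (3.3333)·(3.3333) + (-2.6667)·(-2.6667)) / 5 = 27.3333/5 = 5.4667
  S = [[4.8, 3.6],
 [3.6, 5.4667]].

Step 3 — invert S. det(S) = 4.8·5.4667 - (3.6)² = 13.28.
  S^{-1} = (1/det) · [[d, -b], [-b, a]] = [[0.4116, -0.2711],
 [-0.2711, 0.3614]].

Step 4 — quadratic form (x̄ - mu_0)^T · S^{-1} · (x̄ - mu_0):
  S^{-1} · (x̄ - mu_0) = (-0.743, -0.1205),
  (x̄ - mu_0)^T · [...] = (-4)·(-0.743) + (-3.3333)·(-0.1205) = 3.3735.

Step 5 — scale by n: T² = 6 · 3.3735 = 20.241.

T² ≈ 20.241


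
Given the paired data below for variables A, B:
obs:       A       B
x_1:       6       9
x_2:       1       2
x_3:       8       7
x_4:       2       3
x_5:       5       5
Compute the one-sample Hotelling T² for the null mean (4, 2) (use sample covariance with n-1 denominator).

Step 1 — sample mean vector:
  mean(A) = (6 + 1 + 8 + 2 + 5) / 5 = 22/5 = 4.4
  mean(B) = (9 + 2 + 7 + 3 + 5) / 5 = 26/5 = 5.2
  x̄ = (4.4, 5.2),  deviation x̄ - mu_0 = (4.4, 5.2) - (4, 2) = (0.4, 3.2).

Step 2 — sample covariance matrix, S[i,j] = (1/(n-1)) · Σ_k (x_{k,i} - mean_i) · (x_{k,j} - mean_j), divisor n-1 = 4:
  S[A,A] = ((1.6)·(1.6) + (-3.4)·(-3.4) + (3.6)·(3.6) + (-2.4)·(-2.4) + (0.6)·(0.6)) / 4 = 33.2/4 = 8.3
  S[A,B] = ((1.6)·(3.8) + (-3.4)·(-3.2) + (3.6)·(1.8) + (-2.4)·(-2.2) + (0.6)·(-0.2)) / 4 = 28.6/4 = 7.15
  S[B,B] = ((3.8)·(3.8) + (-3.2)·(-3.2) + (1.8)·(1.8) + (-2.2)·(-2.2) + (-0.2)·(-0.2)) / 4 = 32.8/4 = 8.2
  S = [[8.3, 7.15],
 [7.15, 8.2]].

Step 3 — invert S. det(S) = 8.3·8.2 - (7.15)² = 16.9375.
  S^{-1} = (1/det) · [[d, -b], [-b, a]] = [[0.4841, -0.4221],
 [-0.4221, 0.49]].

Step 4 — quadratic form (x̄ - mu_0)^T · S^{-1} · (x̄ - mu_0):
  S^{-1} · (x̄ - mu_0) = (-1.1572, 1.3993),
  (x̄ - mu_0)^T · [...] = (0.4)·(-1.1572) + (3.2)·(1.3993) = 4.0148.

Step 5 — scale by n: T² = 5 · 4.0148 = 20.0738.

T² ≈ 20.0738


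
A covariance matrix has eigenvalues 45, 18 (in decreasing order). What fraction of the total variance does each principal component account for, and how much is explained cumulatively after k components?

Step 1 — total variance = trace(Sigma) = Σ λ_i = 45 + 18 = 63.

Step 2 — fraction explained by component i = λ_i / Σ λ:
  PC1: 45/63 = 0.7143
  PC2: 18/63 = 0.2857

Step 3 — cumulative fraction after k components = (λ_1 + ... + λ_k) / Σ λ:
  k = 1: 45/63 = 0.7143
  k = 2: (45 + 18)/63 = 63/63 = 1

Summary (fraction, with percent):

explained: PC1 0.7143 (71.43%), PC2 0.2857 (28.57%);  cumulative: 0.7143, 1


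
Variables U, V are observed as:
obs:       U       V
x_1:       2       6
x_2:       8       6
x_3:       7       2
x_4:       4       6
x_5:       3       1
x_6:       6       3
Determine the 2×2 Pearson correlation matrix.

Step 1 — column means:
  mean(U) = (2 + 8 + 7 + 4 + 3 + 6) / 6 = 30/6 = 5
  mean(V) = (6 + 6 + 2 + 6 + 1 + 3) / 6 = 24/6 = 4

Step 2 — sample variances and covariances s[i,j] = (1/(n-1)) · Σ_k (x_{k,i} - mean_i) · (x_{k,j} - mean_j), with n-1 = 5:
  s[U,U] = ((-3)·(-3) + (3)·(3) + (2)·(2) + (-1)·(-1) + (-2)·(-2) + (1)·(1)) / 5 = 28/5 = 5.6
  s[U,V] = ((-3)·(2) + (3)·(2) + (2)·(-2) + (-1)·(2) + (-2)·(-3) + (1)·(-1)) / 5 = -1/5 = -0.2
  s[V,V] = ((2)·(2) + (2)·(2) + (-2)·(-2) + (2)·(2) + (-3)·(-3) + (-1)·(-1)) / 5 = 26/5 = 5.2
  Sample standard deviations s_i = √(s[i,i]):
  s(U) = √(5.6) = 2.3664
  s(V) = √(5.2) = 2.2804

Step 3 — r_{ij} = s_{ij} / (s_i · s_j):
  r[U,U] = 1 (diagonal).
  r[U,V] = -0.2 / (2.3664 · 2.2804) = -0.2 / 5.3963 = -0.0371
  r[V,V] = 1 (diagonal).

R is symmetric with unit diagonal. Assembling:

R = [[1, -0.0371],
 [-0.0371, 1]]


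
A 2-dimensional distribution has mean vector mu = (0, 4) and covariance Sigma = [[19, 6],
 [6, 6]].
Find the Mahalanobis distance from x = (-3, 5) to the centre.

Step 1 — centre the observation: (x - mu) = (-3, 1).

Step 2 — invert Sigma. det(Sigma) = 19·6 - (6)² = 78.
  Sigma^{-1} = (1/det) · [[d, -b], [-b, a]] = [[0.0769, -0.0769],
 [-0.0769, 0.2436]].

Step 3 — form the quadratic (x - mu)^T · Sigma^{-1} · (x - mu):
  Sigma^{-1} · (x - mu) = (-0.3077, 0.4744).
  (x - mu)^T · [Sigma^{-1} · (x - mu)] = (-3)·(-0.3077) + (1)·(0.4744) = 1.3974.

Step 4 — take square root: d = √(1.3974) ≈ 1.1821.

d(x, mu) = √(1.3974) ≈ 1.1821


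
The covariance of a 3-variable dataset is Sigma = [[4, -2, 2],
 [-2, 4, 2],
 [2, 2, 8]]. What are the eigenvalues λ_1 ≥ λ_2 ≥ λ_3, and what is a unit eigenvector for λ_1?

Step 1 — characteristic polynomial p(λ) = det(λI - Sigma) = λ³ - tr·λ² + c_1·λ - det, where tr = trace, c_1 = sum of the principal 2×2 minors, det = det(Sigma):
  tr = 4 + 4 + 8 = 16,
  c_1 = (4·4 - (-2)²) + (4·8 - (2)²) + (4·8 - (2)²) = 12 + 28 + 28 = 68,
  det = 4·(4·8 - (2)²) - (-2)·((-2)·8 - (2)·(2)) + (2)·((-2)·(2) - 4·(2)) = 4·(28) - (-2)·(-20) + (2)·(-12) = 48.
  So p(λ) = λ³ - 16λ² + 68λ - 48.
Step 2 — look for an integer root (rational root theorem: any rational root is an integer divisor of 48). Testing λ = 6:
  p(6) = 216 - 576 + 408 - 48 = 0  ✓
  Dividing out (λ - 6): p(λ) = (λ - 6)(λ² - 10λ + 8).
Step 3 — remaining eigenvalues from the quadratic λ² - 10λ + 8 = 0:
  Δ = 10² - 4·8 = 100 - 32 = 68,  λ = (10 ± √68)/2 = (10 ± 8.2462)/2 ≈ 9.1231 or 0.8769.
  Sorted: λ_1 = 9.1231,  λ_2 = 6,  λ_3 = 0.8769  (check: sum = 16 = tr ✓).

Step 4 — unit eigenvector for λ_1 ≈ 9.1231: v spans the null space of (Sigma - λ_1 I), whose rows are
  r_1 = (-5.1231, -2, 2),  r_2 = (-2, -5.1231, 2),  r_3 = (2, 2, -1.1231).
  v is orthogonal to every row, so take v ∝ r_1 × r_2 = ((-2)·(2) - (2)·(-5.1231), (2)·(-2) - (-5.1231)·(2), (-5.1231)·(-5.1231) - (-2)·(-2)) ≈ (6.2462, 6.2462, 22.2462).
  Let u = (6.2462, 6.2462, 22.2462).
  ||u|| = √((6.2462)² + (6.2462)² + (22.2462)²) = √(572.9242) ≈ 23.9358,  v_1 = u/||u|| ≈ (0.261, 0.261, 0.9294) (||v_1|| = 1).

λ_1 = 9.1231,  λ_2 = 6,  λ_3 = 0.8769;  v_1 ≈ (0.261, 0.261, 0.9294)


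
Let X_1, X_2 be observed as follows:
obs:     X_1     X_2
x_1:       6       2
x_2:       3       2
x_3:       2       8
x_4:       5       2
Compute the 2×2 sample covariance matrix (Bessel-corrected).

Step 1 — column means:
  mean(X_1) = (6 + 3 + 2 + 5) / 4 = 16/4 = 4
  mean(X_2) = (2 + 2 + 8 + 2) / 4 = 14/4 = 3.5

Step 2 — sample covariance S[i,j] = (1/(n-1)) · Σ_k (x_{k,i} - mean_i) · (x_{k,j} - mean_j), with n-1 = 3.
  S[X_1,X_1] = ((2)·(2) + (-1)·(-1) + (-2)·(-2) + (1)·(1)) / 3 = 10/3 = 3.3333
  S[X_1,X_2] = ((2)·(-1.5) + (-1)·(-1.5) + (-2)·(4.5) + (1)·(-1.5)) / 3 = -12/3 = -4
  S[X_2,X_2] = ((-1.5)·(-1.5) + (-1.5)·(-1.5) + (4.5)·(4.5) + (-1.5)·(-1.5)) / 3 = 27/3 = 9

S is symmetric (S[j,i] = S[i,j]). Assembling:

S = [[3.3333, -4],
 [-4, 9]]


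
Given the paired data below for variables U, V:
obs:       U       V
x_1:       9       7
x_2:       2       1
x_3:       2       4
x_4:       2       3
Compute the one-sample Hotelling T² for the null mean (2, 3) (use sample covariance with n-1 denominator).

Step 1 — sample mean vector:
  mean(U) = (9 + 2 + 2 + 2) / 4 = 15/4 = 3.75
  mean(V) = (7 + 1 + 4 + 3) / 4 = 15/4 = 3.75
  x̄ = (3.75, 3.75),  deviation x̄ - mu_0 = (3.75, 3.75) - (2, 3) = (1.75, 0.75).

Step 2 — sample covariance matrix, S[i,j] = (1/(n-1)) · Σ_k (x_{k,i} - mean_i) · (x_{k,j} - mean_j), divisor n-1 = 3:
  S[U,U] = ((5.25)·(5.25) + (-1.75)·(-1.75) + (-1.75)·(-1.75) + (-1.75)·(-1.75)) / 3 = 36.75/3 = 12.25
  S[U,V] = ((5.25)·(3.25) + (-1.75)·(-2.75) + (-1.75)·(0.25) + (-1.75)·(-0.75)) / 3 = 22.75/3 = 7.5833
  S[V,V] = ((3.25)·(3.25) + (-2.75)·(-2.75) + (0.25)·(0.25) + (-0.75)·(-0.75)) / 3 = 18.75/3 = 6.25
  S = [[12.25, 7.5833],
 [7.5833, 6.25]].

Step 3 — invert S. det(S) = 12.25·6.25 - (7.5833)² = 19.0556.
  S^{-1} = (1/det) · [[d, -b], [-b, a]] = [[0.328, -0.398],
 [-0.398, 0.6429]].

Step 4 — quadratic form (x̄ - mu_0)^T · S^{-1} · (x̄ - mu_0):
  S^{-1} · (x̄ - mu_0) = (0.2755, -0.2143),
  (x̄ - mu_0)^T · [...] = (1.75)·(0.2755) + (0.75)·(-0.2143) = 0.3214.

Step 5 — scale by n: T² = 4 · 0.3214 = 1.2857.

T² ≈ 1.2857


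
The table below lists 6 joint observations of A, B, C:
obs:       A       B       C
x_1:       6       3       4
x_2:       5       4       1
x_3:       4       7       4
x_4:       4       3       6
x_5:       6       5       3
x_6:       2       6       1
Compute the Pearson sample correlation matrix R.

Step 1 — column means:
  mean(A) = (6 + 5 + 4 + 4 + 6 + 2) / 6 = 27/6 = 4.5
  mean(B) = (3 + 4 + 7 + 3 + 5 + 6) / 6 = 28/6 = 4.6667
  mean(C) = (4 + 1 + 4 + 6 + 3 + 1) / 6 = 19/6 = 3.1667

Step 2 — sample variances and covariances s[i,j] = (1/(n-1)) · Σ_k (x_{k,i} - mean_i) · (x_{k,j} - mean_j), with n-1 = 5:
  s[A,A] = ((1.5)·(1.5) + (0.5)·(0.5) + (-0.5)·(-0.5) + (-0.5)·(-0.5) + (1.5)·(1.5) + (-2.5)·(-2.5)) / 5 = 11.5/5 = 2.3
  s[A,B] = ((1.5)·(-1.6667) + (0.5)·(-0.6667) + (-0.5)·(2.3333) + (-0.5)·(-1.6667) + (1.5)·(0.3333) + (-2.5)·(1.3333)) / 5 = -6/5 = -1.2
  s[A,C] = ((1.5)·(0.8333) + (0.5)·(-2.1667) + (-0.5)·(0.8333) + (-0.5)·(2.8333) + (1.5)·(-0.1667) + (-2.5)·(-2.1667)) / 5 = 3.5/5 = 0.7
  s[B,B] = ((-1.6667)·(-1.6667) + (-0.6667)·(-0.6667) + (2.3333)·(2.3333) + (-1.6667)·(-1.6667) + (0.3333)·(0.3333) + (1.3333)·(1.3333)) / 5 = 13.3333/5 = 2.6667
  s[B,C] = ((-1.6667)·(0.8333) + (-0.6667)·(-2.1667) + (2.3333)·(0.8333) + (-1.6667)·(2.8333) + (0.3333)·(-0.1667) + (1.3333)·(-2.1667)) / 5 = -5.6667/5 = -1.1333
  s[C,C] = ((0.8333)·(0.8333) + (-2.1667)·(-2.1667) + (0.8333)·(0.8333) + (2.8333)·(2.8333) + (-0.1667)·(-0.1667) + (-2.1667)·(-2.1667)) / 5 = 18.8333/5 = 3.7667
  Sample standard deviations s_i = √(s[i,i]):
  s(A) = √(2.3) = 1.5166
  s(B) = √(2.6667) = 1.633
  s(C) = √(3.7667) = 1.9408

Step 3 — r_{ij} = s_{ij} / (s_i · s_j):
  r[A,A] = 1 (diagonal).
  r[A,B] = -1.2 / (1.5166 · 1.633) = -1.2 / 2.4766 = -0.4845
  r[A,C] = 0.7 / (1.5166 · 1.9408) = 0.7 / 2.9434 = 0.2378
  r[B,B] = 1 (diagonal).
  r[B,C] = -1.1333 / (1.633 · 1.9408) = -1.1333 / 3.1693 = -0.3576
  r[C,C] = 1 (diagonal).

R is symmetric with unit diagonal. Assembling:

R = [[1, -0.4845, 0.2378],
 [-0.4845, 1, -0.3576],
 [0.2378, -0.3576, 1]]


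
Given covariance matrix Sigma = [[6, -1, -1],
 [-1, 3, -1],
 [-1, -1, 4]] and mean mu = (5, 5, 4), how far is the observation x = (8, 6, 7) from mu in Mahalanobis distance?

Step 1 — centre the observation: (x - mu) = (3, 1, 3).

Step 2 — invert Sigma (cofactor / det for 3×3, or solve directly):
  Sigma^{-1} = [[0.193, 0.0877, 0.0702],
 [0.0877, 0.4035, 0.1228],
 [0.0702, 0.1228, 0.2982]].

Step 3 — form the quadratic (x - mu)^T · Sigma^{-1} · (x - mu):
  Sigma^{-1} · (x - mu) = (0.8772, 1.0351, 1.2281).
  (x - mu)^T · [Sigma^{-1} · (x - mu)] = (3)·(0.8772) + (1)·(1.0351) + (3)·(1.2281) = 7.3509.

Step 4 — take square root: d = √(7.3509) ≈ 2.7113.

d(x, mu) = √(7.3509) ≈ 2.7113


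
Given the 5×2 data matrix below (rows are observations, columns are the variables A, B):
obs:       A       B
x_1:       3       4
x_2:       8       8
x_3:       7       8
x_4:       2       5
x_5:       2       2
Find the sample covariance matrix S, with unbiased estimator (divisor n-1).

Step 1 — column means:
  mean(A) = (3 + 8 + 7 + 2 + 2) / 5 = 22/5 = 4.4
  mean(B) = (4 + 8 + 8 + 5 + 2) / 5 = 27/5 = 5.4

Step 2 — sample covariance S[i,j] = (1/(n-1)) · Σ_k (x_{k,i} - mean_i) · (x_{k,j} - mean_j), with n-1 = 4.
  S[A,A] = ((-1.4)·(-1.4) + (3.6)·(3.6) + (2.6)·(2.6) + (-2.4)·(-2.4) + (-2.4)·(-2.4)) / 4 = 33.2/4 = 8.3
  S[A,B] = ((-1.4)·(-1.4) + (3.6)·(2.6) + (2.6)·(2.6) + (-2.4)·(-0.4) + (-2.4)·(-3.4)) / 4 = 27.2/4 = 6.8
  S[B,B] = ((-1.4)·(-1.4) + (2.6)·(2.6) + (2.6)·(2.6) + (-0.4)·(-0.4) + (-3.4)·(-3.4)) / 4 = 27.2/4 = 6.8

S is symmetric (S[j,i] = S[i,j]). Assembling:

S = [[8.3, 6.8],
 [6.8, 6.8]]


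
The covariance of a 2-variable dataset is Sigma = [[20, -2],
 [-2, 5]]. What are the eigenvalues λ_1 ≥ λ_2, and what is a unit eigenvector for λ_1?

Step 1 — characteristic polynomial of 2×2 Sigma:
  det(Sigma - λI) = λ² - trace · λ + det = 0.
  trace = 20 + 5 = 25, det = 20·5 - (-2)² = 96.
Step 2 — discriminant:
  Δ = trace² - 4·det = 625 - 384 = 241.
Step 3 — eigenvalues:
  λ = (trace ± √Δ)/2 = (25 ± 15.5242)/2,
  λ_1 = 20.2621,  λ_2 = 4.7379.

Step 4 — unit eigenvector for λ_1: solve (Sigma - λ_1 I)v = 0. First row:
  (20 - 20.2621)·v_x + (-2)·v_y = 0, i.e. (-0.2621)·v_x + (-2)·v_y = 0,
  so v ∝ (b, λ_1 - a) = (-2, 0.2621); multiply by -1 so the first entry is positive: u = (2, -0.2621).
  ||u|| = √((2)² + (-0.2621)²) = √(4.0687) ≈ 2.0171,
  v_1 = u/||u|| ≈ (0.9915, -0.1299) (||v_1|| = 1).

λ_1 = 20.2621,  λ_2 = 4.7379;  v_1 ≈ (0.9915, -0.1299)


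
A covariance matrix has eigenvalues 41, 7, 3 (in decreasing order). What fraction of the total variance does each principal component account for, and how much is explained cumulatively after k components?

Step 1 — total variance = trace(Sigma) = Σ λ_i = 41 + 7 + 3 = 51.

Step 2 — fraction explained by component i = λ_i / Σ λ:
  PC1: 41/51 = 0.8039
  PC2: 7/51 = 0.1373
  PC3: 3/51 = 0.0588

Step 3 — cumulative fraction after k components = (λ_1 + ... + λ_k) / Σ λ:
  k = 1: 41/51 = 0.8039
  k = 2: (41 + 7)/51 = 48/51 = 0.9412
  k = 3: (41 + 7 + 3)/51 = 51/51 = 1

Summary (fraction, with percent):

explained: PC1 0.8039 (80.39%), PC2 0.1373 (13.73%), PC3 0.0588 (5.88%);  cumulative: 0.8039, 0.9412, 1


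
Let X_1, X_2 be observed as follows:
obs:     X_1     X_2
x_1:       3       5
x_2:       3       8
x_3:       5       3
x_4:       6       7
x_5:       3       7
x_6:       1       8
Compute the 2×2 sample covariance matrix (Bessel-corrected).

Step 1 — column means:
  mean(X_1) = (3 + 3 + 5 + 6 + 3 + 1) / 6 = 21/6 = 3.5
  mean(X_2) = (5 + 8 + 3 + 7 + 7 + 8) / 6 = 38/6 = 6.3333

Step 2 — sample covariance S[i,j] = (1/(n-1)) · Σ_k (x_{k,i} - mean_i) · (x_{k,j} - mean_j), with n-1 = 5.
  S[X_1,X_1] = ((-0.5)·(-0.5) + (-0.5)·(-0.5) + (1.5)·(1.5) + (2.5)·(2.5) + (-0.5)·(-0.5) + (-2.5)·(-2.5)) / 5 = 15.5/5 = 3.1
  S[X_1,X_2] = ((-0.5)·(-1.3333) + (-0.5)·(1.6667) + (1.5)·(-3.3333) + (2.5)·(0.6667) + (-0.5)·(0.6667) + (-2.5)·(1.6667)) / 5 = -8/5 = -1.6
  S[X_2,X_2] = ((-1.3333)·(-1.3333) + (1.6667)·(1.6667) + (-3.3333)·(-3.3333) + (0.6667)·(0.6667) + (0.6667)·(0.6667) + (1.6667)·(1.6667)) / 5 = 19.3333/5 = 3.8667

S is symmetric (S[j,i] = S[i,j]). Assembling:

S = [[3.1, -1.6],
 [-1.6, 3.8667]]


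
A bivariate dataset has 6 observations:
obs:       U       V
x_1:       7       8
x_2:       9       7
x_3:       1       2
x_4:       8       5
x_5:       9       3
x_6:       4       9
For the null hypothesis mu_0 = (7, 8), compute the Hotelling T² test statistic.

Step 1 — sample mean vector:
  mean(U) = (7 + 9 + 1 + 8 + 9 + 4) / 6 = 38/6 = 6.3333
  mean(V) = (8 + 7 + 2 + 5 + 3 + 9) / 6 = 34/6 = 5.6667
  x̄ = (6.3333, 5.6667),  deviation x̄ - mu_0 = (6.3333, 5.6667) - (7, 8) = (-0.6667, -2.3333).

Step 2 — sample covariance matrix, S[i,j] = (1/(n-1)) · Σ_k (x_{k,i} - mean_i) · (x_{k,j} - mean_j), divisor n-1 = 5:
  S[U,U] = ((0.6667)·(0.6667) + (2.6667)·(2.6667) + (-5.3333)·(-5.3333) + (1.6667)·(1.6667) + (2.6667)·(2.6667) + (-2.3333)·(-2.3333)) / 5 = 51.3333/5 = 10.2667
  S[U,V] = ((0.6667)·(2.3333) + (2.6667)·(1.3333) + (-5.3333)·(-3.6667) + (1.6667)·(-0.6667) + (2.6667)·(-2.6667) + (-2.3333)·(3.3333)) / 5 = 8.6667/5 = 1.7333
  S[V,V] = ((2.3333)·(2.3333) + (1.3333)·(1.3333) + (-3.6667)·(-3.6667) + (-0.6667)·(-0.6667) + (-2.6667)·(-2.6667) + (3.3333)·(3.3333)) / 5 = 39.3333/5 = 7.8667
  S = [[10.2667, 1.7333],
 [1.7333, 7.8667]].

Step 3 — invert S. det(S) = 10.2667·7.8667 - (1.7333)² = 77.76.
  S^{-1} = (1/det) · [[d, -b], [-b, a]] = [[0.1012, -0.0223],
 [-0.0223, 0.132]].

Step 4 — quadratic form (x̄ - mu_0)^T · S^{-1} · (x̄ - mu_0):
  S^{-1} · (x̄ - mu_0) = (-0.0154, -0.2932),
  (x̄ - mu_0)^T · [...] = (-0.6667)·(-0.0154) + (-2.3333)·(-0.2932) = 0.6944.

Step 5 — scale by n: T² = 6 · 0.6944 = 4.1667.

T² ≈ 4.1667


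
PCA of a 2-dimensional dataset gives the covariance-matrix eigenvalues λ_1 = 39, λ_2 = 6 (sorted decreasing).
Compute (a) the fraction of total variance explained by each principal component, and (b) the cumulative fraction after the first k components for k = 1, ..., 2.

Step 1 — total variance = trace(Sigma) = Σ λ_i = 39 + 6 = 45.

Step 2 — fraction explained by component i = λ_i / Σ λ:
  PC1: 39/45 = 0.8667
  PC2: 6/45 = 0.1333

Step 3 — cumulative fraction after k components = (λ_1 + ... + λ_k) / Σ λ:
  k = 1: 39/45 = 0.8667
  k = 2: (39 + 6)/45 = 45/45 = 1

Summary (fraction, with percent):

explained: PC1 0.8667 (86.67%), PC2 0.1333 (13.33%);  cumulative: 0.8667, 1


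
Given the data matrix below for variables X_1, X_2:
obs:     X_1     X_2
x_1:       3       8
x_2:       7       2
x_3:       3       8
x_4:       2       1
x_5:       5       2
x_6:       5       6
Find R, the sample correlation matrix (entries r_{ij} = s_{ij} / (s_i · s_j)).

Step 1 — column means:
  mean(X_1) = (3 + 7 + 3 + 2 + 5 + 5) / 6 = 25/6 = 4.1667
  mean(X_2) = (8 + 2 + 8 + 1 + 2 + 6) / 6 = 27/6 = 4.5

Step 2 — sample variances and covariances s[i,j] = (1/(n-1)) · Σ_k (x_{k,i} - mean_i) · (x_{k,j} - mean_j), with n-1 = 5:
  s[X_1,X_1] = ((-1.1667)·(-1.1667) + (2.8333)·(2.8333) + (-1.1667)·(-1.1667) + (-2.1667)·(-2.1667) + (0.8333)·(0.8333) + (0.8333)·(0.8333)) / 5 = 16.8333/5 = 3.3667
  s[X_1,X_2] = ((-1.1667)·(3.5) + (2.8333)·(-2.5) + (-1.1667)·(3.5) + (-2.1667)·(-3.5) + (0.8333)·(-2.5) + (0.8333)·(1.5)) / 5 = -8.5/5 = -1.7
  s[X_2,X_2] = ((3.5)·(3.5) + (-2.5)·(-2.5) + (3.5)·(3.5) + (-3.5)·(-3.5) + (-2.5)·(-2.5) + (1.5)·(1.5)) / 5 = 51.5/5 = 10.3
  Sample standard deviations s_i = √(s[i,i]):
  s(X_1) = √(3.3667) = 1.8348
  s(X_2) = √(10.3) = 3.2094

Step 3 — r_{ij} = s_{ij} / (s_i · s_j):
  r[X_1,X_1] = 1 (diagonal).
  r[X_1,X_2] = -1.7 / (1.8348 · 3.2094) = -1.7 / 5.8887 = -0.2887
  r[X_2,X_2] = 1 (diagonal).

R is symmetric with unit diagonal. Assembling:

R = [[1, -0.2887],
 [-0.2887, 1]]


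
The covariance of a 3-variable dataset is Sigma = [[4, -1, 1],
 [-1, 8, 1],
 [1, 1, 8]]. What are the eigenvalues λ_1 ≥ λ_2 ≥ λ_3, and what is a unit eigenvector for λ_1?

Step 1 — characteristic polynomial p(λ) = det(λI - Sigma) = λ³ - tr·λ² + c_1·λ - det, where tr = trace, c_1 = sum of the principal 2×2 minors, det = det(Sigma):
  tr = 4 + 8 + 8 = 20,
  c_1 = (4·8 - (-1)²) + (4·8 - (1)²) + (8·8 - (1)²) = 31 + 31 + 63 = 125,
  det = 4·(8·8 - (1)²) - (-1)·((-1)·8 - (1)·(1)) + (1)·((-1)·(1) - 8·(1)) = 4·(63) - (-1)·(-9) + (1)·(-9) = 234.
  So p(λ) = λ³ - 20λ² + 125λ - 234.
Step 2 — look for an integer root (rational root theorem: any rational root is an integer divisor of 234). Testing λ = 9:
  p(9) = 729 - 1620 + 1125 - 234 = 0  ✓
  Dividing out (λ - 9): p(λ) = (λ - 9)(λ² - 11λ + 26).
Step 3 — remaining eigenvalues from the quadratic λ² - 11λ + 26 = 0:
  Δ = 11² - 4·26 = 121 - 104 = 17,  λ = (11 ± √17)/2 = (11 ± 4.1231)/2 ≈ 7.5616 or 3.4384.
  Sorted: λ_1 = 9,  λ_2 = 7.5616,  λ_3 = 3.4384  (check: sum = 20 = tr ✓).

Step 4 — unit eigenvector for λ_1 = 9: v spans the null space of (Sigma - λ_1 I), whose rows are
  r_1 = (-5, -1, 1),  r_2 = (-1, -1, 1),  r_3 = (1, 1, -1).
  v is orthogonal to every row, so take v ∝ r_1 × r_2 = ((-1)·(1) - (1)·(-1), (1)·(-1) - (-5)·(1), (-5)·(-1) - (-1)·(-1)) = (0, 4, 4).
  Rescale (divide by 4): u = (0, 1, 1).
  ||u|| = √((0)² + (1)² + (1)²) = √(2) ≈ 1.4142,  v_1 = u/||u|| ≈ (0, 0.7071, 0.7071) (||v_1|| = 1).

λ_1 = 9,  λ_2 = 7.5616,  λ_3 = 3.4384;  v_1 ≈ (0, 0.7071, 0.7071)


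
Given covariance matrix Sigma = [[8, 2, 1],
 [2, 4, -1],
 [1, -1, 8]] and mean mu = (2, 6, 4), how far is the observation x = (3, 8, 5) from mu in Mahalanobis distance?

Step 1 — centre the observation: (x - mu) = (1, 2, 1).

Step 2 — invert Sigma (cofactor / det for 3×3, or solve directly):
  Sigma^{-1} = [[0.149, -0.0817, -0.0288],
 [-0.0817, 0.3029, 0.0481],
 [-0.0288, 0.0481, 0.1346]].

Step 3 — form the quadratic (x - mu)^T · Sigma^{-1} · (x - mu):
  Sigma^{-1} · (x - mu) = (-0.0433, 0.5721, 0.2019).
  (x - mu)^T · [Sigma^{-1} · (x - mu)] = (1)·(-0.0433) + (2)·(0.5721) + (1)·(0.2019) = 1.3029.

Step 4 — take square root: d = √(1.3029) ≈ 1.1414.

d(x, mu) = √(1.3029) ≈ 1.1414


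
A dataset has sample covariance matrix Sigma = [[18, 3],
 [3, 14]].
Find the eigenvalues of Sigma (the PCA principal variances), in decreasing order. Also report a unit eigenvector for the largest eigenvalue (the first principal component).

Step 1 — characteristic polynomial of 2×2 Sigma:
  det(Sigma - λI) = λ² - trace · λ + det = 0.
  trace = 18 + 14 = 32, det = 18·14 - (3)² = 243.
Step 2 — discriminant:
  Δ = trace² - 4·det = 1024 - 972 = 52.
Step 3 — eigenvalues:
  λ = (trace ± √Δ)/2 = (32 ± 7.2111)/2,
  λ_1 = 19.6056,  λ_2 = 12.3944.

Step 4 — unit eigenvector for λ_1: solve (Sigma - λ_1 I)v = 0. First row:
  (18 - 19.6056)·v_x + (3)·v_y = 0, i.e. (-1.6056)·v_x + (3)·v_y = 0,
  so v ∝ (b, λ_1 - a) = (3, 1.6056) = u.
  ||u|| = √((3)² + (1.6056)²) = √(11.5778) ≈ 3.4026,
  v_1 = u/||u|| ≈ (0.8817, 0.4719) (||v_1|| = 1).

λ_1 = 19.6056,  λ_2 = 12.3944;  v_1 ≈ (0.8817, 0.4719)


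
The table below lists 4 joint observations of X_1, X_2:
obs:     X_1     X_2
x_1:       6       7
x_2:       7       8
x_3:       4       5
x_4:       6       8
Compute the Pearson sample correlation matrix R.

Step 1 — column means:
  mean(X_1) = (6 + 7 + 4 + 6) / 4 = 23/4 = 5.75
  mean(X_2) = (7 + 8 + 5 + 8) / 4 = 28/4 = 7

Step 2 — sample variances and covariances s[i,j] = (1/(n-1)) · Σ_k (x_{k,i} - mean_i) · (x_{k,j} - mean_j), with n-1 = 3:
  s[X_1,X_1] = ((0.25)·(0.25) + (1.25)·(1.25) + (-1.75)·(-1.75) + (0.25)·(0.25)) / 3 = 4.75/3 = 1.5833
  s[X_1,X_2] = ((0.25)·(0) + (1.25)·(1) + (-1.75)·(-2) + (0.25)·(1)) / 3 = 5/3 = 1.6667
  s[X_2,X_2] = ((0)·(0) + (1)·(1) + (-2)·(-2) + (1)·(1)) / 3 = 6/3 = 2
  Sample standard deviations s_i = √(s[i,i]):
  s(X_1) = √(1.5833) = 1.2583
  s(X_2) = √(2) = 1.4142

Step 3 — r_{ij} = s_{ij} / (s_i · s_j):
  r[X_1,X_1] = 1 (diagonal).
  r[X_1,X_2] = 1.6667 / (1.2583 · 1.4142) = 1.6667 / 1.7795 = 0.9366
  r[X_2,X_2] = 1 (diagonal).

R is symmetric with unit diagonal. Assembling:

R = [[1, 0.9366],
 [0.9366, 1]]


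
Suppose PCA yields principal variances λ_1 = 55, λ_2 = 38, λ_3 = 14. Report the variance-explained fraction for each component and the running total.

Step 1 — total variance = trace(Sigma) = Σ λ_i = 55 + 38 + 14 = 107.

Step 2 — fraction explained by component i = λ_i / Σ λ:
  PC1: 55/107 = 0.514
  PC2: 38/107 = 0.3551
  PC3: 14/107 = 0.1308

Step 3 — cumulative fraction after k components = (λ_1 + ... + λ_k) / Σ λ:
  k = 1: 55/107 = 0.514
  k = 2: (55 + 38)/107 = 93/107 = 0.8692
  k = 3: (55 + 38 + 14)/107 = 107/107 = 1

Summary (fraction, with percent):

explained: PC1 0.514 (51.4%), PC2 0.3551 (35.51%), PC3 0.1308 (13.08%);  cumulative: 0.514, 0.8692, 1


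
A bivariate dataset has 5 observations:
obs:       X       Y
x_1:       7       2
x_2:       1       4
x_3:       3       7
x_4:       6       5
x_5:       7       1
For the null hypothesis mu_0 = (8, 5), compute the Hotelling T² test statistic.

Step 1 — sample mean vector:
  mean(X) = (7 + 1 + 3 + 6 + 7) / 5 = 24/5 = 4.8
  mean(Y) = (2 + 4 + 7 + 5 + 1) / 5 = 19/5 = 3.8
  x̄ = (4.8, 3.8),  deviation x̄ - mu_0 = (4.8, 3.8) - (8, 5) = (-3.2, -1.2).

Step 2 — sample covariance matrix, S[i,j] = (1/(n-1)) · Σ_k (x_{k,i} - mean_i) · (x_{k,j} - mean_j), divisor n-1 = 4:
  S[X,X] = ((2.2)·(2.2) + (-3.8)·(-3.8) + (-1.8)·(-1.8) + (1.2)·(1.2) + (2.2)·(2.2)) / 4 = 28.8/4 = 7.2
  S[X,Y] = ((2.2)·(-1.8) + (-3.8)·(0.2) + (-1.8)·(3.2) + (1.2)·(1.2) + (2.2)·(-2.8)) / 4 = -15.2/4 = -3.8
  S[Y,Y] = ((-1.8)·(-1.8) + (0.2)·(0.2) + (3.2)·(3.2) + (1.2)·(1.2) + (-2.8)·(-2.8)) / 4 = 22.8/4 = 5.7
  S = [[7.2, -3.8],
 [-3.8, 5.7]].

Step 3 — invert S. det(S) = 7.2·5.7 - (-3.8)² = 26.6.
  S^{-1} = (1/det) · [[d, -b], [-b, a]] = [[0.2143, 0.1429],
 [0.1429, 0.2707]].

Step 4 — quadratic form (x̄ - mu_0)^T · S^{-1} · (x̄ - mu_0):
  S^{-1} · (x̄ - mu_0) = (-0.8571, -0.782),
  (x̄ - mu_0)^T · [...] = (-3.2)·(-0.8571) + (-1.2)·(-0.782) = 3.6812.

Step 5 — scale by n: T² = 5 · 3.6812 = 18.406.

T² ≈ 18.406


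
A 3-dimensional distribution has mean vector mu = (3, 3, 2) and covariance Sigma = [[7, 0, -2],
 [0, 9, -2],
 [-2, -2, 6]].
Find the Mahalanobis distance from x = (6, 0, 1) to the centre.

Step 1 — centre the observation: (x - mu) = (3, -3, -1).

Step 2 — invert Sigma (cofactor / det for 3×3, or solve directly):
  Sigma^{-1} = [[0.1592, 0.0127, 0.0573],
 [0.0127, 0.121, 0.0446],
 [0.0573, 0.0446, 0.2006]].

Step 3 — form the quadratic (x - mu)^T · Sigma^{-1} · (x - mu):
  Sigma^{-1} · (x - mu) = (0.3822, -0.3694, -0.1624).
  (x - mu)^T · [Sigma^{-1} · (x - mu)] = (3)·(0.3822) + (-3)·(-0.3694) + (-1)·(-0.1624) = 2.4172.

Step 4 — take square root: d = √(2.4172) ≈ 1.5547.

d(x, mu) = √(2.4172) ≈ 1.5547


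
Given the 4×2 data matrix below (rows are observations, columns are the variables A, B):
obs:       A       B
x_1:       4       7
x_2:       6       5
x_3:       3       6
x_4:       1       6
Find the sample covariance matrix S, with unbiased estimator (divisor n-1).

Step 1 — column means:
  mean(A) = (4 + 6 + 3 + 1) / 4 = 14/4 = 3.5
  mean(B) = (7 + 5 + 6 + 6) / 4 = 24/4 = 6

Step 2 — sample covariance S[i,j] = (1/(n-1)) · Σ_k (x_{k,i} - mean_i) · (x_{k,j} - mean_j), with n-1 = 3.
  S[A,A] = ((0.5)·(0.5) + (2.5)·(2.5) + (-0.5)·(-0.5) + (-2.5)·(-2.5)) / 3 = 13/3 = 4.3333
  S[A,B] = ((0.5)·(1) + (2.5)·(-1) + (-0.5)·(0) + (-2.5)·(0)) / 3 = -2/3 = -0.6667
  S[B,B] = ((1)·(1) + (-1)·(-1) + (0)·(0) + (0)·(0)) / 3 = 2/3 = 0.6667

S is symmetric (S[j,i] = S[i,j]). Assembling:

S = [[4.3333, -0.6667],
 [-0.6667, 0.6667]]


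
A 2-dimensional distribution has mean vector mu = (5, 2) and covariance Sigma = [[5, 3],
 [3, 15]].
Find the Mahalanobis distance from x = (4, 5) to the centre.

Step 1 — centre the observation: (x - mu) = (-1, 3).

Step 2 — invert Sigma. det(Sigma) = 5·15 - (3)² = 66.
  Sigma^{-1} = (1/det) · [[d, -b], [-b, a]] = [[0.2273, -0.0455],
 [-0.0455, 0.0758]].

Step 3 — form the quadratic (x - mu)^T · Sigma^{-1} · (x - mu):
  Sigma^{-1} · (x - mu) = (-0.3636, 0.2727).
  (x - mu)^T · [Sigma^{-1} · (x - mu)] = (-1)·(-0.3636) + (3)·(0.2727) = 1.1818.

Step 4 — take square root: d = √(1.1818) ≈ 1.0871.

d(x, mu) = √(1.1818) ≈ 1.0871


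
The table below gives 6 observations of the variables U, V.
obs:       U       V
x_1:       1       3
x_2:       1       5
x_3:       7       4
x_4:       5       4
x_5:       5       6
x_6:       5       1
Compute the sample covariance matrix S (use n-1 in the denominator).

Step 1 — column means:
  mean(U) = (1 + 1 + 7 + 5 + 5 + 5) / 6 = 24/6 = 4
  mean(V) = (3 + 5 + 4 + 4 + 6 + 1) / 6 = 23/6 = 3.8333

Step 2 — sample covariance S[i,j] = (1/(n-1)) · Σ_k (x_{k,i} - mean_i) · (x_{k,j} - mean_j), with n-1 = 5.
  S[U,U] = ((-3)·(-3) + (-3)·(-3) + (3)·(3) + (1)·(1) + (1)·(1) + (1)·(1)) / 5 = 30/5 = 6
  S[U,V] = ((-3)·(-0.8333) + (-3)·(1.1667) + (3)·(0.1667) + (1)·(0.1667) + (1)·(2.1667) + (1)·(-2.8333)) / 5 = -1/5 = -0.2
  S[V,V] = ((-0.8333)·(-0.8333) + (1.1667)·(1.1667) + (0.1667)·(0.1667) + (0.1667)·(0.1667) + (2.1667)·(2.1667) + (-2.8333)·(-2.8333)) / 5 = 14.8333/5 = 2.9667

S is symmetric (S[j,i] = S[i,j]). Assembling:

S = [[6, -0.2],
 [-0.2, 2.9667]]


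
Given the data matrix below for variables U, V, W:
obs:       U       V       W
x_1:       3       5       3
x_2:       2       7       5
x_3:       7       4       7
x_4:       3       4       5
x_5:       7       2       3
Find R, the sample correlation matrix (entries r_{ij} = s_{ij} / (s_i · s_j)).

Step 1 — column means:
  mean(U) = (3 + 2 + 7 + 3 + 7) / 5 = 22/5 = 4.4
  mean(V) = (5 + 7 + 4 + 4 + 2) / 5 = 22/5 = 4.4
  mean(W) = (3 + 5 + 7 + 5 + 3) / 5 = 23/5 = 4.6

Step 2 — sample variances and covariances s[i,j] = (1/(n-1)) · Σ_k (x_{k,i} - mean_i) · (x_{k,j} - mean_j), with n-1 = 4:
  s[U,U] = ((-1.4)·(-1.4) + (-2.4)·(-2.4) + (2.6)·(2.6) + (-1.4)·(-1.4) + (2.6)·(2.6)) / 4 = 23.2/4 = 5.8
  s[U,V] = ((-1.4)·(0.6) + (-2.4)·(2.6) + (2.6)·(-0.4) + (-1.4)·(-0.4) + (2.6)·(-2.4)) / 4 = -13.8/4 = -3.45
  s[U,W] = ((-1.4)·(-1.6) + (-2.4)·(0.4) + (2.6)·(2.4) + (-1.4)·(0.4) + (2.6)·(-1.6)) / 4 = 2.8/4 = 0.7
  s[V,V] = ((0.6)·(0.6) + (2.6)·(2.6) + (-0.4)·(-0.4) + (-0.4)·(-0.4) + (-2.4)·(-2.4)) / 4 = 13.2/4 = 3.3
  s[V,W] = ((0.6)·(-1.6) + (2.6)·(0.4) + (-0.4)·(2.4) + (-0.4)·(0.4) + (-2.4)·(-1.6)) / 4 = 2.8/4 = 0.7
  s[W,W] = ((-1.6)·(-1.6) + (0.4)·(0.4) + (2.4)·(2.4) + (0.4)·(0.4) + (-1.6)·(-1.6)) / 4 = 11.2/4 = 2.8
  Sample standard deviations s_i = √(s[i,i]):
  s(U) = √(5.8) = 2.4083
  s(V) = √(3.3) = 1.8166
  s(W) = √(2.8) = 1.6733

Step 3 — r_{ij} = s_{ij} / (s_i · s_j):
  r[U,U] = 1 (diagonal).
  r[U,V] = -3.45 / (2.4083 · 1.8166) = -3.45 / 4.3749 = -0.7886
  r[U,W] = 0.7 / (2.4083 · 1.6733) = 0.7 / 4.0299 = 0.1737
  r[V,V] = 1 (diagonal).
  r[V,W] = 0.7 / (1.8166 · 1.6733) = 0.7 / 3.0397 = 0.2303
  r[W,W] = 1 (diagonal).

R is symmetric with unit diagonal. Assembling:

R = [[1, -0.7886, 0.1737],
 [-0.7886, 1, 0.2303],
 [0.1737, 0.2303, 1]]


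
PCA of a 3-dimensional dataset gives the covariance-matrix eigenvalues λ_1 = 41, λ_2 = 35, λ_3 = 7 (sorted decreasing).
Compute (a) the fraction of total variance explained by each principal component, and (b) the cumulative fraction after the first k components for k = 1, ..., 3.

Step 1 — total variance = trace(Sigma) = Σ λ_i = 41 + 35 + 7 = 83.

Step 2 — fraction explained by component i = λ_i / Σ λ:
  PC1: 41/83 = 0.494
  PC2: 35/83 = 0.4217
  PC3: 7/83 = 0.0843

Step 3 — cumulative fraction after k components = (λ_1 + ... + λ_k) / Σ λ:
  k = 1: 41/83 = 0.494
  k = 2: (41 + 35)/83 = 76/83 = 0.9157
  k = 3: (41 + 35 + 7)/83 = 83/83 = 1

Summary (fraction, with percent):

explained: PC1 0.494 (49.4%), PC2 0.4217 (42.17%), PC3 0.0843 (8.43%);  cumulative: 0.494, 0.9157, 1


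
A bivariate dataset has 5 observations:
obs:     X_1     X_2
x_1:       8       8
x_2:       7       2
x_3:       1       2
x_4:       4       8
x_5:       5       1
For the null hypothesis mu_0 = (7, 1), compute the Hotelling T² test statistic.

Step 1 — sample mean vector:
  mean(X_1) = (8 + 7 + 1 + 4 + 5) / 5 = 25/5 = 5
  mean(X_2) = (8 + 2 + 2 + 8 + 1) / 5 = 21/5 = 4.2
  x̄ = (5, 4.2),  deviation x̄ - mu_0 = (5, 4.2) - (7, 1) = (-2, 3.2).

Step 2 — sample covariance matrix, S[i,j] = (1/(n-1)) · Σ_k (x_{k,i} - mean_i) · (x_{k,j} - mean_j), divisor n-1 = 4:
  S[X_1,X_1] = ((3)·(3) + (2)·(2) + (-4)·(-4) + (-1)·(-1) + (0)·(0)) / 4 = 30/4 = 7.5
  S[X_1,X_2] = ((3)·(3.8) + (2)·(-2.2) + (-4)·(-2.2) + (-1)·(3.8) + (0)·(-3.2)) / 4 = 12/4 = 3
  S[X_2,X_2] = ((3.8)·(3.8) + (-2.2)·(-2.2) + (-2.2)·(-2.2) + (3.8)·(3.8) + (-3.2)·(-3.2)) / 4 = 48.8/4 = 12.2
  S = [[7.5, 3],
 [3, 12.2]].

Step 3 — invert S. det(S) = 7.5·12.2 - (3)² = 82.5.
  S^{-1} = (1/det) · [[d, -b], [-b, a]] = [[0.1479, -0.0364],
 [-0.0364, 0.0909]].

Step 4 — quadratic form (x̄ - mu_0)^T · S^{-1} · (x̄ - mu_0):
  S^{-1} · (x̄ - mu_0) = (-0.4121, 0.3636),
  (x̄ - mu_0)^T · [...] = (-2)·(-0.4121) + (3.2)·(0.3636) = 1.9879.

Step 5 — scale by n: T² = 5 · 1.9879 = 9.9394.

T² ≈ 9.9394


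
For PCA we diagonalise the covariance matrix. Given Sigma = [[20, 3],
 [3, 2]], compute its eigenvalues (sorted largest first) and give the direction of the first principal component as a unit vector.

Step 1 — characteristic polynomial of 2×2 Sigma:
  det(Sigma - λI) = λ² - trace · λ + det = 0.
  trace = 20 + 2 = 22, det = 20·2 - (3)² = 31.
Step 2 — discriminant:
  Δ = trace² - 4·det = 484 - 124 = 360.
Step 3 — eigenvalues:
  λ = (trace ± √Δ)/2 = (22 ± 18.9737)/2,
  λ_1 = 20.4868,  λ_2 = 1.5132.

Step 4 — unit eigenvector for λ_1: solve (Sigma - λ_1 I)v = 0. First row:
  (20 - 20.4868)·v_x + (3)·v_y = 0, i.e. (-0.4868)·v_x + (3)·v_y = 0,
  so v ∝ (b, λ_1 - a) = (3, 0.4868) = u.
  ||u|| = √((3)² + (0.4868)²) = √(9.237) ≈ 3.0392,
  v_1 = u/||u|| ≈ (0.9871, 0.1602) (||v_1|| = 1).

λ_1 = 20.4868,  λ_2 = 1.5132;  v_1 ≈ (0.9871, 0.1602)


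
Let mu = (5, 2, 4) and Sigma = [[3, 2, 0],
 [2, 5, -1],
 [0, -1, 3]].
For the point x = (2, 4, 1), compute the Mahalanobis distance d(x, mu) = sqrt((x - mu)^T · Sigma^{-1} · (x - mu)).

Step 1 — centre the observation: (x - mu) = (-3, 2, -3).

Step 2 — invert Sigma (cofactor / det for 3×3, or solve directly):
  Sigma^{-1} = [[0.4667, -0.2, -0.0667],
 [-0.2, 0.3, 0.1],
 [-0.0667, 0.1, 0.3667]].

Step 3 — form the quadratic (x - mu)^T · Sigma^{-1} · (x - mu):
  Sigma^{-1} · (x - mu) = (-1.6, 0.9, -0.7).
  (x - mu)^T · [Sigma^{-1} · (x - mu)] = (-3)·(-1.6) + (2)·(0.9) + (-3)·(-0.7) = 8.7.

Step 4 — take square root: d = √(8.7) ≈ 2.9496.

d(x, mu) = √(8.7) ≈ 2.9496


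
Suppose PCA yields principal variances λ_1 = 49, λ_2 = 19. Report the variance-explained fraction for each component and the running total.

Step 1 — total variance = trace(Sigma) = Σ λ_i = 49 + 19 = 68.

Step 2 — fraction explained by component i = λ_i / Σ λ:
  PC1: 49/68 = 0.7206
  PC2: 19/68 = 0.2794

Step 3 — cumulative fraction after k components = (λ_1 + ... + λ_k) / Σ λ:
  k = 1: 49/68 = 0.7206
  k = 2: (49 + 19)/68 = 68/68 = 1

Summary (fraction, with percent):

explained: PC1 0.7206 (72.06%), PC2 0.2794 (27.94%);  cumulative: 0.7206, 1


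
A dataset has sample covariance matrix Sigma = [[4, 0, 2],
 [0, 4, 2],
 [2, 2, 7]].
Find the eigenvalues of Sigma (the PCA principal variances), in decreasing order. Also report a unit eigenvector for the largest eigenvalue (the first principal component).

Step 1 — characteristic polynomial p(λ) = det(λI - Sigma) = λ³ - tr·λ² + c_1·λ - det, where tr = trace, c_1 = sum of the principal 2×2 minors, det = det(Sigma):
  tr = 4 + 4 + 7 = 15,
  c_1 = (4·4 - (0)²) + (4·7 - (2)²) + (4·7 - (2)²) = 16 + 24 + 24 = 64,
  det = 4·(4·7 - (2)²) - (0)·((0)·7 - (2)·(2)) + (2)·((0)·(2) - 4·(2)) = 4·(24) - (0)·(-4) + (2)·(-8) = 80.
  So p(λ) = λ³ - 15λ² + 64λ - 80.
Step 2 — look for an integer root (rational root theorem: any rational root is an integer divisor of 80). Testing λ = 4:
  p(4) = 64 - 240 + 256 - 80 = 0  ✓
  Dividing out (λ - 4): p(λ) = (λ - 4)(λ² - 11λ + 20).
Step 3 — remaining eigenvalues from the quadratic λ² - 11λ + 20 = 0:
  Δ = 11² - 4·20 = 121 - 80 = 41,  λ = (11 ± √41)/2 = (11 ± 6.4031)/2 ≈ 8.7016 or 2.2984.
  Sorted: λ_1 = 8.7016,  λ_2 = 4,  λ_3 = 2.2984  (check: sum = 15 = tr ✓).

Step 4 — unit eigenvector for λ_1 ≈ 8.7016: v spans the null space of (Sigma - λ_1 I), whose rows are
  r_1 = (-4.7016, 0, 2),  r_2 = (0, -4.7016, 2),  r_3 = (2, 2, -1.7016).
  v is orthogonal to every row, so take v ∝ r_1 × r_2 = ((0)·(2) - (2)·(-4.7016), (2)·(0) - (-4.7016)·(2), (-4.7016)·(-4.7016) - (0)·(0)) ≈ (9.4031, 9.4031, 22.1047).
  Let u = (9.4031, 9.4031, 22.1047).
  ||u|| = √((9.4031)² + (9.4031)² + (22.1047)²) = √(665.4546) ≈ 25.7964,  v_1 = u/||u|| ≈ (0.3645, 0.3645, 0.8569) (||v_1|| = 1).

λ_1 = 8.7016,  λ_2 = 4,  λ_3 = 2.2984;  v_1 ≈ (0.3645, 0.3645, 0.8569)
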